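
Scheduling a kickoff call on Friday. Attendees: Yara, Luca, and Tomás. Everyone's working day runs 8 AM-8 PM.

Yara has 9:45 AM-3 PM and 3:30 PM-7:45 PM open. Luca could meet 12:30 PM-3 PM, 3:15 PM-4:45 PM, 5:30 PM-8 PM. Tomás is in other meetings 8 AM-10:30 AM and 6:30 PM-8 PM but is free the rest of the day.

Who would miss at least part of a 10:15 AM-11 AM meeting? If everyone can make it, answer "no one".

Yara free: 09:45-15:00, 15:30-19:45.
Luca free: 12:30-15:00, 15:15-16:45, 17:30-20:00.
Tomás free: 10:30-18:30 (invert busy blocks within the working day).
Yara: free for 10:15-11:00. Luca: not fully free for 10:15-11:00. Tomás: not fully free for 10:15-11:00.

Luca, Tomás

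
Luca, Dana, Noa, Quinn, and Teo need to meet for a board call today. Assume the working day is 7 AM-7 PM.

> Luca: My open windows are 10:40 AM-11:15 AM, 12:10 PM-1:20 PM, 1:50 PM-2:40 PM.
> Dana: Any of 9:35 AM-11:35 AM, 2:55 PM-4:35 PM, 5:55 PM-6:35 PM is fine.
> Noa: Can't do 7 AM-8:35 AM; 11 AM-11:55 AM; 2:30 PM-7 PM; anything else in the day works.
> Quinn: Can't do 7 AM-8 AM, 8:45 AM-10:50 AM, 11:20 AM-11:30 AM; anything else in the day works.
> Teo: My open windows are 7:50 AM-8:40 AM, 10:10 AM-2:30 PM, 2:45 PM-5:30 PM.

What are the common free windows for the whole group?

10:50-11:00

Luca free: 10:40-11:15, 12:10-13:20, 13:50-14:40.
Dana free: 09:35-11:35, 14:55-16:35, 17:55-18:35.
Noa free: 08:35-11:00, 11:55-14:30 (invert busy blocks within the working day).
Quinn free: 08:00-08:45, 10:50-11:20, 11:30-19:00 (invert busy blocks within the working day).
Teo free: 07:50-08:40, 10:10-14:30, 14:45-17:30.
Luca ∩ Dana: 10:40-11:15.
Luca ∩ Dana ∩ Noa: 10:40-11:00.
Luca ∩ Dana ∩ Noa ∩ Quinn: 10:50-11:00.
Luca ∩ Dana ∩ Noa ∩ Quinn ∩ Teo: 10:50-11:00.
So the common availability across everyone is 10:50-11:00.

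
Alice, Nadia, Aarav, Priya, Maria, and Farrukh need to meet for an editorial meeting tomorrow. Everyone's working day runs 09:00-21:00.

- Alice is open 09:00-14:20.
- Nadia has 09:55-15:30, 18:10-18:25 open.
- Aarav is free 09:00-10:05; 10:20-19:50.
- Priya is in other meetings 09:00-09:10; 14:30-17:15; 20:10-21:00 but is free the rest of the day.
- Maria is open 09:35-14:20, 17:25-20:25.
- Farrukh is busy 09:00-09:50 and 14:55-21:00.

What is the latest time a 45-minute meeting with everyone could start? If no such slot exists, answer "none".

Alice free: 09:00-14:20.
Nadia free: 09:55-15:30, 18:10-18:25.
Aarav free: 09:00-10:05, 10:20-19:50.
Priya free: 09:10-14:30, 17:15-20:10 (invert busy blocks within the working day).
Maria free: 09:35-14:20, 17:25-20:25.
Farrukh free: 09:50-14:55 (invert busy blocks within the working day).
Alice ∩ Nadia: 09:55-14:20.
Alice ∩ Nadia ∩ Aarav: 09:55-10:05, 10:20-14:20.
Alice ∩ Nadia ∩ Aarav ∩ Priya: 09:55-10:05, 10:20-14:20.
Alice ∩ Nadia ∩ Aarav ∩ Priya ∩ Maria: 09:55-10:05, 10:20-14:20.
Alice ∩ Nadia ∩ Aarav ∩ Priya ∩ Maria ∩ Farrukh: 09:55-10:05, 10:20-14:20.
The last common window of at least 45 minutes is 10:20-14:20; a 45-minute meeting can start as late as 13:35 and still end by 14:20.

13:35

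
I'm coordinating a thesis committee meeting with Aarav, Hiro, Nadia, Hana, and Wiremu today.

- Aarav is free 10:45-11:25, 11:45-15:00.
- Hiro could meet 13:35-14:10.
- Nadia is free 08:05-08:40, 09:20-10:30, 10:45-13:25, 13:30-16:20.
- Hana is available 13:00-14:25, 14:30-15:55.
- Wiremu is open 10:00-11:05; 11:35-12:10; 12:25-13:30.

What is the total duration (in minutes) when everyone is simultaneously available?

Aarav ∩ Hiro: 13:35-14:10.
Aarav ∩ Hiro ∩ Nadia: 13:35-14:10.
Aarav ∩ Hiro ∩ Nadia ∩ Hana: 13:35-14:10.
Aarav ∩ Hiro ∩ Nadia ∩ Hana ∩ Wiremu: ∅.
There is no time when everyone is free.
There is no common window, so the total is 0 minutes.

0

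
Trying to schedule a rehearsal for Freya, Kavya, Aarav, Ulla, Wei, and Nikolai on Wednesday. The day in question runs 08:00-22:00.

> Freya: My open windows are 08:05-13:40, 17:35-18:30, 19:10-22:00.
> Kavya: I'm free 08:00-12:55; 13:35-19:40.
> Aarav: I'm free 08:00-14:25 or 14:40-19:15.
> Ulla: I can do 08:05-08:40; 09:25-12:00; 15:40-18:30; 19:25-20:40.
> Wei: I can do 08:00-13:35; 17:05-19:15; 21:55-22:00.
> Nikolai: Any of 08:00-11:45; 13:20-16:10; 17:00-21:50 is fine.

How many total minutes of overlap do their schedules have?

230

Freya ∩ Kavya: 08:05-12:55, 13:35-13:40, 17:35-18:30, 19:10-19:40.
Freya ∩ Kavya ∩ Aarav: 08:05-12:55, 13:35-13:40, 17:35-18:30, 19:10-19:15.
Freya ∩ Kavya ∩ Aarav ∩ Ulla: 08:05-08:40, 09:25-12:00, 17:35-18:30.
Freya ∩ Kavya ∩ Aarav ∩ Ulla ∩ Wei: 08:05-08:40, 09:25-12:00, 17:35-18:30.
Freya ∩ Kavya ∩ Aarav ∩ Ulla ∩ Wei ∩ Nikolai: 08:05-08:40, 09:25-11:45, 17:35-18:30.
Summing the common windows: 35 + 140 + 55 = 230 minutes.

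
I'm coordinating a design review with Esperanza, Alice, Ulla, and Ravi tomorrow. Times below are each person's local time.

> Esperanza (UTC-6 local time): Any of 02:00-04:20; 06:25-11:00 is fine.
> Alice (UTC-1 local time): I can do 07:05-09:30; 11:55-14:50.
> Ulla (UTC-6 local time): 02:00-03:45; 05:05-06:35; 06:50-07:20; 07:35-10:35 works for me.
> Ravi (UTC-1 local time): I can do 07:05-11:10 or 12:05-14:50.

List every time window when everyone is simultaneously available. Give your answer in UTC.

08:05-09:45, 13:05-13:20, 13:35-15:50

Esperanza in UTC: 08:00-10:20, 12:25-17:00 (add 6h to convert from UTC-6).
Alice in UTC: 08:05-10:30, 12:55-15:50 (add 1h to convert from UTC-1).
Ulla in UTC: 08:00-09:45, 11:05-12:35, 12:50-13:20, 13:35-16:35 (add 6h to convert from UTC-6).
Ravi in UTC: 08:05-12:10, 13:05-15:50 (add 1h to convert from UTC-1).
Esperanza ∩ Alice: 08:05-10:20, 12:55-15:50.
Esperanza ∩ Alice ∩ Ulla: 08:05-09:45, 12:55-13:20, 13:35-15:50.
Esperanza ∩ Alice ∩ Ulla ∩ Ravi: 08:05-09:45, 13:05-13:20, 13:35-15:50.
Those are the intersection windows.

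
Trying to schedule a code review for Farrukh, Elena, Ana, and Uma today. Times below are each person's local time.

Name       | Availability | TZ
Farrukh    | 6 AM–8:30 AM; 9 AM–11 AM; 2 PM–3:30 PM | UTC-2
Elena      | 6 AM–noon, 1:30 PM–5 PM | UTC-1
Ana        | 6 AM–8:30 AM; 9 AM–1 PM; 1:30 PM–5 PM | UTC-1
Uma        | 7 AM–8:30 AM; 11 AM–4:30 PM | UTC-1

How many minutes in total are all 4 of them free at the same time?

240

Farrukh in UTC: 08:00-10:30, 11:00-13:00, 16:00-17:30 (add 2h to convert from UTC-2).
Elena in UTC: 07:00-13:00, 14:30-18:00 (add 1h to convert from UTC-1).
Ana in UTC: 07:00-09:30, 10:00-14:00, 14:30-18:00 (add 1h to convert from UTC-1).
Uma in UTC: 08:00-09:30, 12:00-17:30 (add 1h to convert from UTC-1).
Farrukh ∩ Elena: 08:00-10:30, 11:00-13:00, 16:00-17:30.
Farrukh ∩ Elena ∩ Ana: 08:00-09:30, 10:00-10:30, 11:00-13:00, 16:00-17:30.
Farrukh ∩ Elena ∩ Ana ∩ Uma: 08:00-09:30, 12:00-13:00, 16:00-17:30.
Those are the intersection windows.
Summing the common windows: 90 + 60 + 90 = 240 minutes.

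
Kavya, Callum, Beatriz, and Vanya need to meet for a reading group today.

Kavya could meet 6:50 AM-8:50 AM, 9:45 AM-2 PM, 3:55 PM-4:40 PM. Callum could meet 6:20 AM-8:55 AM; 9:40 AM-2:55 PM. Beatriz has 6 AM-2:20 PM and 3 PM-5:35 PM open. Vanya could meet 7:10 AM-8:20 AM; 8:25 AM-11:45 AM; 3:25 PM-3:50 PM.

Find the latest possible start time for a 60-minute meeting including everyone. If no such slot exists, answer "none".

Kavya ∩ Callum: 06:50-08:50, 09:45-14:00.
Kavya ∩ Callum ∩ Beatriz: 06:50-08:50, 09:45-14:00.
Kavya ∩ Callum ∩ Beatriz ∩ Vanya: 07:10-08:20, 08:25-08:50, 09:45-11:45.
The last common window of at least 60 minutes is 09:45-11:45; a 60-minute meeting can start as late as 10:45 and still end by 11:45.

10:45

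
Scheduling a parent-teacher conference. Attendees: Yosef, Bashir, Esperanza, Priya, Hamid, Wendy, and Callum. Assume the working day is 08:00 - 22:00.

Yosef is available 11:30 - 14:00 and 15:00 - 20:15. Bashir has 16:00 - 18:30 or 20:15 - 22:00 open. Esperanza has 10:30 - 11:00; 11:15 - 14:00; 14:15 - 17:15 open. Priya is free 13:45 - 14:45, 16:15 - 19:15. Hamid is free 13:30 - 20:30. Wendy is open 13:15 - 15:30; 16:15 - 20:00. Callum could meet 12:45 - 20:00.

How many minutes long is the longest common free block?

Yosef ∩ Bashir: 16:00-18:30.
Yosef ∩ Bashir ∩ Esperanza: 16:00-17:15.
Yosef ∩ Bashir ∩ Esperanza ∩ Priya: 16:15-17:15.
Yosef ∩ Bashir ∩ Esperanza ∩ Priya ∩ Hamid: 16:15-17:15.
Yosef ∩ Bashir ∩ Esperanza ∩ Priya ∩ Hamid ∩ Wendy: 16:15-17:15.
Yosef ∩ Bashir ∩ Esperanza ∩ Priya ∩ Hamid ∩ Wendy ∩ Callum: 16:15-17:15.
The longest is 16:15-17:15 at 60 minutes.

60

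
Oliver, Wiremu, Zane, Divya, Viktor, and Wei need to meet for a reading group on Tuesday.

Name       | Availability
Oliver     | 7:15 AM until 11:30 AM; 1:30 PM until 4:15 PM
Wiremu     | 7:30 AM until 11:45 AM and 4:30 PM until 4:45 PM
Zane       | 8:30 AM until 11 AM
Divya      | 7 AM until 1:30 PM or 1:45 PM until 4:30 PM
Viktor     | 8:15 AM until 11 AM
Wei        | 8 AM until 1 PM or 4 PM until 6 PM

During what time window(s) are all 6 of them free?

Oliver ∩ Wiremu: 07:30-11:30.
Oliver ∩ Wiremu ∩ Zane: 08:30-11:00.
Oliver ∩ Wiremu ∩ Zane ∩ Divya: 08:30-11:00.
Oliver ∩ Wiremu ∩ Zane ∩ Divya ∩ Viktor: 08:30-11:00.
Oliver ∩ Wiremu ∩ Zane ∩ Divya ∩ Viktor ∩ Wei: 08:30-11:00.
Those are the intersection windows.

08:30-11:00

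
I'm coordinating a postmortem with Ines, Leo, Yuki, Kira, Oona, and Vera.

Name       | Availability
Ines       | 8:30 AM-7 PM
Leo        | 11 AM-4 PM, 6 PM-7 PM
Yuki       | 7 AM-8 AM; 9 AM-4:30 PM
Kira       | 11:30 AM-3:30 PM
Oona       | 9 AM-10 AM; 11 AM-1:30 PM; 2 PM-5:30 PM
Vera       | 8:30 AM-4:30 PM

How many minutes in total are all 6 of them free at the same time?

210

Ines ∩ Leo: 11:00-16:00, 18:00-19:00.
Ines ∩ Leo ∩ Yuki: 11:00-16:00.
Ines ∩ Leo ∩ Yuki ∩ Kira: 11:30-15:30.
Ines ∩ Leo ∩ Yuki ∩ Kira ∩ Oona: 11:30-13:30, 14:00-15:30.
Ines ∩ Leo ∩ Yuki ∩ Kira ∩ Oona ∩ Vera: 11:30-13:30, 14:00-15:30.
Summing the common windows: 120 + 90 = 210 minutes.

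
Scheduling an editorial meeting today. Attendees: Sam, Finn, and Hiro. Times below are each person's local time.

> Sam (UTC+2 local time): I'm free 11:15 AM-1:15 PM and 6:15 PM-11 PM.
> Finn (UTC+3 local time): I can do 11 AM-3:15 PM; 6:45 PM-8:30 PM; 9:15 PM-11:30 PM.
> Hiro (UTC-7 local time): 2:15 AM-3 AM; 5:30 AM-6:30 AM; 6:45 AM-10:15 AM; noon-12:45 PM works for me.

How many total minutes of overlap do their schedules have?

Sam in UTC: 09:15-11:15, 16:15-21:00 (subtract 2h to convert from UTC+2).
Finn in UTC: 08:00-12:15, 15:45-17:30, 18:15-20:30 (subtract 3h to convert from UTC+3).
Hiro in UTC: 09:15-10:00, 12:30-13:30, 13:45-17:15, 19:00-19:45 (add 7h to convert from UTC-7).
Sam ∩ Finn: 09:15-11:15, 16:15-17:30, 18:15-20:30.
Sam ∩ Finn ∩ Hiro: 09:15-10:00, 16:15-17:15, 19:00-19:45.
Summing the common windows: 45 + 60 + 45 = 150 minutes.

150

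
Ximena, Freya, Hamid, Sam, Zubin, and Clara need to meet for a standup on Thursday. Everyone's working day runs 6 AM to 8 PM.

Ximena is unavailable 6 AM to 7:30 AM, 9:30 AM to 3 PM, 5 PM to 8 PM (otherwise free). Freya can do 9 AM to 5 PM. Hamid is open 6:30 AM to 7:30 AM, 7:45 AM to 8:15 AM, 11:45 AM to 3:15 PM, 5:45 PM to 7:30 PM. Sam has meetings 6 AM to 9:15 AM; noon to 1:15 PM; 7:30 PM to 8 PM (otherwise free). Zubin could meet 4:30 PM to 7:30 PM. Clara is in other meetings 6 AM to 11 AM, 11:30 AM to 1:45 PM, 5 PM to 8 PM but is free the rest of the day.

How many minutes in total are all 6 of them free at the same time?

Ximena free: 07:30-09:30, 15:00-17:00 (invert busy blocks within the working day).
Freya free: 09:00-17:00.
Hamid free: 06:30-07:30, 07:45-08:15, 11:45-15:15, 17:45-19:30.
Sam free: 09:15-12:00, 13:15-19:30 (invert busy blocks within the working day).
Zubin free: 16:30-19:30.
Clara free: 11:00-11:30, 13:45-17:00 (invert busy blocks within the working day).
Ximena ∩ Freya: 09:00-09:30, 15:00-17:00.
Ximena ∩ Freya ∩ Hamid: 15:00-15:15.
Ximena ∩ Freya ∩ Hamid ∩ Sam: 15:00-15:15.
Ximena ∩ Freya ∩ Hamid ∩ Sam ∩ Zubin: ∅.
Ximena ∩ Freya ∩ Hamid ∩ Sam ∩ Zubin ∩ Clara: ∅.
There is no time when everyone is free.
There is no common window, so the total is 0 minutes.

0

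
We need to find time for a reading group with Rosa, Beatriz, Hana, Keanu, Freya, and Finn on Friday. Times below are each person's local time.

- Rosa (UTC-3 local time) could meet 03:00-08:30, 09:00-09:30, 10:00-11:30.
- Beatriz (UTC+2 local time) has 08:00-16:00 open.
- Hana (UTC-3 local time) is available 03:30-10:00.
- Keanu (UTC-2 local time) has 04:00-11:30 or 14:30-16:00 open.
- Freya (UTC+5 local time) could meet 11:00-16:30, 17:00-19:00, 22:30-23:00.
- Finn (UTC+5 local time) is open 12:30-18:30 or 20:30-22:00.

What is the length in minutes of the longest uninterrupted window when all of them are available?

Rosa in UTC: 06:00-11:30, 12:00-12:30, 13:00-14:30 (add 3h to convert from UTC-3).
Beatriz in UTC: 06:00-14:00 (subtract 2h to convert from UTC+2).
Hana in UTC: 06:30-13:00 (add 3h to convert from UTC-3).
Keanu in UTC: 06:00-13:30, 16:30-18:00 (add 2h to convert from UTC-2).
Freya in UTC: 06:00-11:30, 12:00-14:00, 17:30-18:00 (subtract 5h to convert from UTC+5).
Finn in UTC: 07:30-13:30, 15:30-17:00 (subtract 5h to convert from UTC+5).
Rosa ∩ Beatriz: 06:00-11:30, 12:00-12:30, 13:00-14:00.
Rosa ∩ Beatriz ∩ Hana: 06:30-11:30, 12:00-12:30.
Rosa ∩ Beatriz ∩ Hana ∩ Keanu: 06:30-11:30, 12:00-12:30.
Rosa ∩ Beatriz ∩ Hana ∩ Keanu ∩ Freya: 06:30-11:30, 12:00-12:30.
Rosa ∩ Beatriz ∩ Hana ∩ Keanu ∩ Freya ∩ Finn: 07:30-11:30, 12:00-12:30.
The longest is 07:30-11:30 at 240 minutes.

240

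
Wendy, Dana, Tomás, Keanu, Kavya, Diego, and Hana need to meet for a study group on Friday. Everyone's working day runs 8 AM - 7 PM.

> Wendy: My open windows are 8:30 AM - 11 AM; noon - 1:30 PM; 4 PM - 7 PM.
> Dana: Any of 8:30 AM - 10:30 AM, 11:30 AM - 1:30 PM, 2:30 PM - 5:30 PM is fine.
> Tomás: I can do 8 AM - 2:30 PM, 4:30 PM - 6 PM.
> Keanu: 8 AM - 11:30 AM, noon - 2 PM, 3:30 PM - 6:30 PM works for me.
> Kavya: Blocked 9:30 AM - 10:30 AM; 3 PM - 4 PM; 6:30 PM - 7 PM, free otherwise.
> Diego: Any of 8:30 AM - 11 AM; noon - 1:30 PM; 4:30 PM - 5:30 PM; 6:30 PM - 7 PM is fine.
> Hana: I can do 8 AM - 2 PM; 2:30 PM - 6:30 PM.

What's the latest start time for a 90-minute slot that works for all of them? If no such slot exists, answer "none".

Wendy free: 08:30-11:00, 12:00-13:30, 16:00-19:00.
Dana free: 08:30-10:30, 11:30-13:30, 14:30-17:30.
Tomás free: 08:00-14:30, 16:30-18:00.
Keanu free: 08:00-11:30, 12:00-14:00, 15:30-18:30.
Kavya free: 08:00-09:30, 10:30-15:00, 16:00-18:30 (invert busy blocks within the working day).
Diego free: 08:30-11:00, 12:00-13:30, 16:30-17:30, 18:30-19:00.
Hana free: 08:00-14:00, 14:30-18:30.
Wendy ∩ Dana: 08:30-10:30, 12:00-13:30, 16:00-17:30.
Wendy ∩ Dana ∩ Tomás: 08:30-10:30, 12:00-13:30, 16:30-17:30.
Wendy ∩ Dana ∩ Tomás ∩ Keanu: 08:30-10:30, 12:00-13:30, 16:30-17:30.
Wendy ∩ Dana ∩ Tomás ∩ Keanu ∩ Kavya: 08:30-09:30, 12:00-13:30, 16:30-17:30.
Wendy ∩ Dana ∩ Tomás ∩ Keanu ∩ Kavya ∩ Diego: 08:30-09:30, 12:00-13:30, 16:30-17:30.
Wendy ∩ Dana ∩ Tomás ∩ Keanu ∩ Kavya ∩ Diego ∩ Hana: 08:30-09:30, 12:00-13:30, 16:30-17:30.
The last common window of at least 90 minutes is 12:00-13:30; a 90-minute meeting can start as late as 12:00 and still end by 13:30.

12:00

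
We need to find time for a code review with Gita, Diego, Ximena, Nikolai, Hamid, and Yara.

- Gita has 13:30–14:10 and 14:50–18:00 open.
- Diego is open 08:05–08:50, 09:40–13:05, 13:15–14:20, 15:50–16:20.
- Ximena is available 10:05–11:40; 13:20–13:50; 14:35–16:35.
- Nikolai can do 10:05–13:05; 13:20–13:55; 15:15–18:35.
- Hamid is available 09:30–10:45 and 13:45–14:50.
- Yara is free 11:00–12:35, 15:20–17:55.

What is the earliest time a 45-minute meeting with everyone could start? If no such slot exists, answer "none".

Gita ∩ Diego: 13:30-14:10, 15:50-16:20.
Gita ∩ Diego ∩ Ximena: 13:30-13:50, 15:50-16:20.
Gita ∩ Diego ∩ Ximena ∩ Nikolai: 13:30-13:50, 15:50-16:20.
Gita ∩ Diego ∩ Ximena ∩ Nikolai ∩ Hamid: 13:45-13:50.
Gita ∩ Diego ∩ Ximena ∩ Nikolai ∩ Hamid ∩ Yara: ∅.
There is no time when everyone is free.
No common window is at least 45 minutes long.

none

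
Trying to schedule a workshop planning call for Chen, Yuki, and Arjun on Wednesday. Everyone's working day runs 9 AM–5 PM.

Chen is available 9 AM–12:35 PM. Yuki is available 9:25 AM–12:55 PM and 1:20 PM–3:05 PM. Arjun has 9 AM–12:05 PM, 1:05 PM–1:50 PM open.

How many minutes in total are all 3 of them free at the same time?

160

Chen ∩ Yuki: 09:25-12:35.
Chen ∩ Yuki ∩ Arjun: 09:25-12:05.
That's a single block of 160 minutes.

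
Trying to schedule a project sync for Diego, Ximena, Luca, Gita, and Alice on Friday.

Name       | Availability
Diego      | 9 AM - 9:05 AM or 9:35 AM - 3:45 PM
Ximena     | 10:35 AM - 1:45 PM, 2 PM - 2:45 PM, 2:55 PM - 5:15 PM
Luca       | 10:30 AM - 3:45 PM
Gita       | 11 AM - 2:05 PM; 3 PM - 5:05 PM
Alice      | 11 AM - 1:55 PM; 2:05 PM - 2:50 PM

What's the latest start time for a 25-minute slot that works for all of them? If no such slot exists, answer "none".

13:20

Diego ∩ Ximena: 10:35-13:45, 14:00-14:45, 14:55-15:45.
Diego ∩ Ximena ∩ Luca: 10:35-13:45, 14:00-14:45, 14:55-15:45.
Diego ∩ Ximena ∩ Luca ∩ Gita: 11:00-13:45, 14:00-14:05, 15:00-15:45.
Diego ∩ Ximena ∩ Luca ∩ Gita ∩ Alice: 11:00-13:45.
The last common window of at least 25 minutes is 11:00-13:45; a 25-minute meeting can start as late as 13:20 and still end by 13:45.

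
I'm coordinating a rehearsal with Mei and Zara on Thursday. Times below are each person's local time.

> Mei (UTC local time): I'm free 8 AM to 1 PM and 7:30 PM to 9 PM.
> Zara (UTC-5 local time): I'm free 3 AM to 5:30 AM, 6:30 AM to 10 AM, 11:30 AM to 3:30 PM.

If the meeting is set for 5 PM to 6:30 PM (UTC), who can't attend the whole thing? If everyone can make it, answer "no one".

Mei

Mei in UTC: 08:00-13:00, 19:30-21:00.
Zara in UTC: 08:00-10:30, 11:30-15:00, 16:30-20:30 (add 5h to convert from UTC-5).
Mei: not fully free for 17:00-18:30. Zara: free for 17:00-18:30.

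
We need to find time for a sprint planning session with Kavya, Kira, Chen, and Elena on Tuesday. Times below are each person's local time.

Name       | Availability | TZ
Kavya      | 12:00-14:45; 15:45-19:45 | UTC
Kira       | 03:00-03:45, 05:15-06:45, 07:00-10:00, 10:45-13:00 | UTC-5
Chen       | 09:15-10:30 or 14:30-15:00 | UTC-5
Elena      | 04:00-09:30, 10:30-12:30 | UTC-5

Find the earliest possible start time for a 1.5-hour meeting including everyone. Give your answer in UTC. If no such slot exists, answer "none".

none

Kavya in UTC: 12:00-14:45, 15:45-19:45.
Kira in UTC: 08:00-08:45, 10:15-11:45, 12:00-15:00, 15:45-18:00 (add 5h to convert from UTC-5).
Chen in UTC: 14:15-15:30, 19:30-20:00 (add 5h to convert from UTC-5).
Elena in UTC: 09:00-14:30, 15:30-17:30 (add 5h to convert from UTC-5).
Kavya ∩ Kira: 12:00-14:45, 15:45-18:00.
Kavya ∩ Kira ∩ Chen: 14:15-14:45.
Kavya ∩ Kira ∩ Chen ∩ Elena: 14:15-14:30.
No common window is at least 90 minutes long.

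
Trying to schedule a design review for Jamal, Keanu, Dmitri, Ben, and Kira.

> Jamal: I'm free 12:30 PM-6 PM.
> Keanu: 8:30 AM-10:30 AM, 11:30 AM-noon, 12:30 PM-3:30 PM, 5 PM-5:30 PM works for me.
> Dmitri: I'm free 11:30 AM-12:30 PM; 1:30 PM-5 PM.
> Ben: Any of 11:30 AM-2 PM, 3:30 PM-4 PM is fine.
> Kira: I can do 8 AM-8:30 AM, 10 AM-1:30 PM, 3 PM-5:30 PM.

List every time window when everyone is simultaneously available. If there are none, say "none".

none

Jamal ∩ Keanu: 12:30-15:30, 17:00-17:30.
Jamal ∩ Keanu ∩ Dmitri: 13:30-15:30.
Jamal ∩ Keanu ∩ Dmitri ∩ Ben: 13:30-14:00.
Jamal ∩ Keanu ∩ Dmitri ∩ Ben ∩ Kira: ∅.
There is no time when everyone is free.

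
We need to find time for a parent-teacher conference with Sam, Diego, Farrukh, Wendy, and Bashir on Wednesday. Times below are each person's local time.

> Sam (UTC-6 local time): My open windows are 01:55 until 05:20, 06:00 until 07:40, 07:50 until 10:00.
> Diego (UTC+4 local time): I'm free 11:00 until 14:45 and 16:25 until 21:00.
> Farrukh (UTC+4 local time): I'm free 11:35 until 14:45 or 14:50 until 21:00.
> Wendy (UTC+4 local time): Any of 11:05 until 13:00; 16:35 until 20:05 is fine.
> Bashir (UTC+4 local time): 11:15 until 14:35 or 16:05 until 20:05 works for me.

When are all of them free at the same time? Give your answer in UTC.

Sam in UTC: 07:55-11:20, 12:00-13:40, 13:50-16:00 (add 6h to convert from UTC-6).
Diego in UTC: 07:00-10:45, 12:25-17:00 (subtract 4h to convert from UTC+4).
Farrukh in UTC: 07:35-10:45, 10:50-17:00 (subtract 4h to convert from UTC+4).
Wendy in UTC: 07:05-09:00, 12:35-16:05 (subtract 4h to convert from UTC+4).
Bashir in UTC: 07:15-10:35, 12:05-16:05 (subtract 4h to convert from UTC+4).
Sam ∩ Diego: 07:55-10:45, 12:25-13:40, 13:50-16:00.
Sam ∩ Diego ∩ Farrukh: 07:55-10:45, 12:25-13:40, 13:50-16:00.
Sam ∩ Diego ∩ Farrukh ∩ Wendy: 07:55-09:00, 12:35-13:40, 13:50-16:00.
Sam ∩ Diego ∩ Farrukh ∩ Wendy ∩ Bashir: 07:55-09:00, 12:35-13:40, 13:50-16:00.
Those are the intersection windows.

07:55-09:00, 12:35-13:40, 13:50-16:00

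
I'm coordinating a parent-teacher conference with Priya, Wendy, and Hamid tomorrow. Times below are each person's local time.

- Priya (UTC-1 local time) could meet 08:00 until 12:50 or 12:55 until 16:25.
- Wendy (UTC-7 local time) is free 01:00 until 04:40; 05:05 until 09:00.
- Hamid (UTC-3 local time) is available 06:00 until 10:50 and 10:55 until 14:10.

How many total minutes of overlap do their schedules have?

390

Priya in UTC: 09:00-13:50, 13:55-17:25 (add 1h to convert from UTC-1).
Wendy in UTC: 08:00-11:40, 12:05-16:00 (add 7h to convert from UTC-7).
Hamid in UTC: 09:00-13:50, 13:55-17:10 (add 3h to convert from UTC-3).
Priya ∩ Wendy: 09:00-11:40, 12:05-13:50, 13:55-16:00.
Priya ∩ Wendy ∩ Hamid: 09:00-11:40, 12:05-13:50, 13:55-16:00.
So the common availability across everyone is 09:00-11:40, 12:05-13:50, 13:55-16:00.
Summing the common windows: 160 + 105 + 125 = 390 minutes.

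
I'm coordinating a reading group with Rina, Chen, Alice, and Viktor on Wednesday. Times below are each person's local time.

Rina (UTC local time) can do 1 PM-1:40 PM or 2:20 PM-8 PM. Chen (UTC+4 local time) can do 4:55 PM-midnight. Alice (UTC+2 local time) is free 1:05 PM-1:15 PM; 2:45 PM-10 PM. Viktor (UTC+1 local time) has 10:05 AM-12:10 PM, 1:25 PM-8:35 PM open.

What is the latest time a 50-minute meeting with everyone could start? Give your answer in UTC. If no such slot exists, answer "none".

18:45

Rina in UTC: 13:00-13:40, 14:20-20:00.
Chen in UTC: 12:55-20:00 (subtract 4h to convert from UTC+4).
Alice in UTC: 11:05-11:15, 12:45-20:00 (subtract 2h to convert from UTC+2).
Viktor in UTC: 09:05-11:10, 12:25-19:35 (subtract 1h to convert from UTC+1).
Rina ∩ Chen: 13:00-13:40, 14:20-20:00.
Rina ∩ Chen ∩ Alice: 13:00-13:40, 14:20-20:00.
Rina ∩ Chen ∩ Alice ∩ Viktor: 13:00-13:40, 14:20-19:35.
So the common availability across everyone is 13:00-13:40, 14:20-19:35.
The last common window of at least 50 minutes is 14:20-19:35; a 50-minute meeting can start as late as 18:45 and still end by 19:35.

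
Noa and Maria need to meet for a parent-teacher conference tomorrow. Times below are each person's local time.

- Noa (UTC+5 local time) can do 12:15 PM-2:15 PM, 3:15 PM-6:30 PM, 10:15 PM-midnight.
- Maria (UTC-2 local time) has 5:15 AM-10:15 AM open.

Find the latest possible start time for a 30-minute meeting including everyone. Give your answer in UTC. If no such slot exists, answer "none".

11:45

Noa in UTC: 07:15-09:15, 10:15-13:30, 17:15-19:00 (subtract 5h to convert from UTC+5).
Maria in UTC: 07:15-12:15 (add 2h to convert from UTC-2).
Noa ∩ Maria: 07:15-09:15, 10:15-12:15.
The last common window of at least 30 minutes is 10:15-12:15; a 30-minute meeting can start as late as 11:45 and still end by 12:15.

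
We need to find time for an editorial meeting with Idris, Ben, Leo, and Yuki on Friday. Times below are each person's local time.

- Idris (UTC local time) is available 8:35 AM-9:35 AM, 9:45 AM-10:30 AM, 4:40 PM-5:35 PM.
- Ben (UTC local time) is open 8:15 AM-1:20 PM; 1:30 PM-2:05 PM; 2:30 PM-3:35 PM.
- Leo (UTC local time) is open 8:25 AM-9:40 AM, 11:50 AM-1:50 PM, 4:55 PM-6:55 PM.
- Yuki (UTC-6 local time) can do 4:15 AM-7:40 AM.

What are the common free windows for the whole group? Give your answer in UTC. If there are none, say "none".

Idris in UTC: 08:35-09:35, 09:45-10:30, 16:40-17:35.
Ben in UTC: 08:15-13:20, 13:30-14:05, 14:30-15:35.
Leo in UTC: 08:25-09:40, 11:50-13:50, 16:55-18:55.
Yuki in UTC: 10:15-13:40 (add 6h to convert from UTC-6).
Idris ∩ Ben: 08:35-09:35, 09:45-10:30.
Idris ∩ Ben ∩ Leo: 08:35-09:35.
Idris ∩ Ben ∩ Leo ∩ Yuki: ∅.
There is no time when everyone is free.

none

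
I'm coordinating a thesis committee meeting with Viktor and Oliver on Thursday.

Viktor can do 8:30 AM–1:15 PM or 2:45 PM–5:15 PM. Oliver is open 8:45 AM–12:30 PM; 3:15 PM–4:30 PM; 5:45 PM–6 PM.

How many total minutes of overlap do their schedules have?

300

Viktor ∩ Oliver: 08:45-12:30, 15:15-16:30.
Summing the common windows: 225 + 75 = 300 minutes.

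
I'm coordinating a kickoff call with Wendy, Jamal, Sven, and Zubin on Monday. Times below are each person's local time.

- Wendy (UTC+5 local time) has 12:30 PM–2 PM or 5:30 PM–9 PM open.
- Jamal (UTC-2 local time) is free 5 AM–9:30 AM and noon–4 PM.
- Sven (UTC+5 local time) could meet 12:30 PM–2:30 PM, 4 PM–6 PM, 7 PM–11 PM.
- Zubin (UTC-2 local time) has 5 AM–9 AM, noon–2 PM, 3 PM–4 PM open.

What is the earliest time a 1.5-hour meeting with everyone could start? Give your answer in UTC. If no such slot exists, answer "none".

Wendy in UTC: 07:30-09:00, 12:30-16:00 (subtract 5h to convert from UTC+5).
Jamal in UTC: 07:00-11:30, 14:00-18:00 (add 2h to convert from UTC-2).
Sven in UTC: 07:30-09:30, 11:00-13:00, 14:00-18:00 (subtract 5h to convert from UTC+5).
Zubin in UTC: 07:00-11:00, 14:00-16:00, 17:00-18:00 (add 2h to convert from UTC-2).
Wendy ∩ Jamal: 07:30-09:00, 14:00-16:00.
Wendy ∩ Jamal ∩ Sven: 07:30-09:00, 14:00-16:00.
Wendy ∩ Jamal ∩ Sven ∩ Zubin: 07:30-09:00, 14:00-16:00.
The first common window of at least 90 minutes is 07:30-09:00, so the earliest start is 07:30.

07:30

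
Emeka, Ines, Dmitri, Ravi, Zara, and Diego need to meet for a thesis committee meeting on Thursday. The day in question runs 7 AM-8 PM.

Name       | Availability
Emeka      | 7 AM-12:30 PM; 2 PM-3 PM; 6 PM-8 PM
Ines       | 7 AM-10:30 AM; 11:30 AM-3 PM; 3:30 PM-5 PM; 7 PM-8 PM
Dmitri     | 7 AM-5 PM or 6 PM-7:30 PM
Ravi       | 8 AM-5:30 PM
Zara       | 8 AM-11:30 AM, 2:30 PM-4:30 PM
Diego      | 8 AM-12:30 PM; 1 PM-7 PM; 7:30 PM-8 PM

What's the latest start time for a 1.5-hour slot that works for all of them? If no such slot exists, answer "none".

Emeka ∩ Ines: 07:00-10:30, 11:30-12:30, 14:00-15:00, 19:00-20:00.
Emeka ∩ Ines ∩ Dmitri: 07:00-10:30, 11:30-12:30, 14:00-15:00, 19:00-19:30.
Emeka ∩ Ines ∩ Dmitri ∩ Ravi: 08:00-10:30, 11:30-12:30, 14:00-15:00.
Emeka ∩ Ines ∩ Dmitri ∩ Ravi ∩ Zara: 08:00-10:30, 14:30-15:00.
Emeka ∩ Ines ∩ Dmitri ∩ Ravi ∩ Zara ∩ Diego: 08:00-10:30, 14:30-15:00.
Those are the intersection windows.
The last common window of at least 90 minutes is 08:00-10:30; a 90-minute meeting can start as late as 09:00 and still end by 10:30.

09:00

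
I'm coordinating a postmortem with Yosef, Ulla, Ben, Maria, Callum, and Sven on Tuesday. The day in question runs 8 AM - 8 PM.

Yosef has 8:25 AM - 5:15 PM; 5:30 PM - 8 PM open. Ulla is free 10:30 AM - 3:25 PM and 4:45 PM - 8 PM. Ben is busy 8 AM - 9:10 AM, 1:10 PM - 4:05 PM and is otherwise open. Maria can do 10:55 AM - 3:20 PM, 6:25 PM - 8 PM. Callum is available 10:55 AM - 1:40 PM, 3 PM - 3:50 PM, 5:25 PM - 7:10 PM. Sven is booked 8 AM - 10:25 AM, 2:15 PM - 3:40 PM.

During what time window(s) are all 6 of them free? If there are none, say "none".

10:55-13:10, 18:25-19:10

Yosef free: 08:25-17:15, 17:30-20:00.
Ulla free: 10:30-15:25, 16:45-20:00.
Ben free: 09:10-13:10, 16:05-20:00 (invert busy blocks within the working day).
Maria free: 10:55-15:20, 18:25-20:00.
Callum free: 10:55-13:40, 15:00-15:50, 17:25-19:10.
Sven free: 10:25-14:15, 15:40-20:00 (invert busy blocks within the working day).
Yosef ∩ Ulla: 10:30-15:25, 16:45-17:15, 17:30-20:00.
Yosef ∩ Ulla ∩ Ben: 10:30-13:10, 16:45-17:15, 17:30-20:00.
Yosef ∩ Ulla ∩ Ben ∩ Maria: 10:55-13:10, 18:25-20:00.
Yosef ∩ Ulla ∩ Ben ∩ Maria ∩ Callum: 10:55-13:10, 18:25-19:10.
Yosef ∩ Ulla ∩ Ben ∩ Maria ∩ Callum ∩ Sven: 10:55-13:10, 18:25-19:10.
Those are the intersection windows.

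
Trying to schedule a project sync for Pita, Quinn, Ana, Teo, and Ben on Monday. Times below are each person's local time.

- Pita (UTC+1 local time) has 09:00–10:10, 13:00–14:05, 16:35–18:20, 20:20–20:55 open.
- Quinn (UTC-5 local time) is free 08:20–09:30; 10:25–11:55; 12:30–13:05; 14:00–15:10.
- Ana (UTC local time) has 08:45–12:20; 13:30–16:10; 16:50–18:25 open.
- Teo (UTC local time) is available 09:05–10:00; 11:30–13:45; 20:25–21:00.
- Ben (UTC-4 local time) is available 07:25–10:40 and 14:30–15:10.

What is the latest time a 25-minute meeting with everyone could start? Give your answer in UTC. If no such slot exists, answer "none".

Pita in UTC: 08:00-09:10, 12:00-13:05, 15:35-17:20, 19:20-19:55 (subtract 1h to convert from UTC+1).
Quinn in UTC: 13:20-14:30, 15:25-16:55, 17:30-18:05, 19:00-20:10 (add 5h to convert from UTC-5).
Ana in UTC: 08:45-12:20, 13:30-16:10, 16:50-18:25.
Teo in UTC: 09:05-10:00, 11:30-13:45, 20:25-21:00.
Ben in UTC: 11:25-14:40, 18:30-19:10 (add 4h to convert from UTC-4).
Pita ∩ Quinn: 15:35-16:55, 19:20-19:55.
Pita ∩ Quinn ∩ Ana: 15:35-16:10, 16:50-16:55.
Pita ∩ Quinn ∩ Ana ∩ Teo: ∅.
Pita ∩ Quinn ∩ Ana ∩ Teo ∩ Ben: ∅.
There is no time when everyone is free.
No common window is at least 25 minutes long.

none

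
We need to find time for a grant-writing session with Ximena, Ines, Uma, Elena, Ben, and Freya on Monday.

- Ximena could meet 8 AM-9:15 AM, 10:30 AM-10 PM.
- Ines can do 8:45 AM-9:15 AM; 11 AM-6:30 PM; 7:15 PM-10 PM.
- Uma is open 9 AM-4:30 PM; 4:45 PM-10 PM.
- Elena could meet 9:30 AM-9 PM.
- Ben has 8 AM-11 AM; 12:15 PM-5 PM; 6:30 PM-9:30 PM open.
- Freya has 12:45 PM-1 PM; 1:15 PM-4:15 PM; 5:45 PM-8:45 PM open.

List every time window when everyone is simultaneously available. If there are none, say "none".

Ximena ∩ Ines: 08:45-09:15, 11:00-18:30, 19:15-22:00.
Ximena ∩ Ines ∩ Uma: 09:00-09:15, 11:00-16:30, 16:45-18:30, 19:15-22:00.
Ximena ∩ Ines ∩ Uma ∩ Elena: 11:00-16:30, 16:45-18:30, 19:15-21:00.
Ximena ∩ Ines ∩ Uma ∩ Elena ∩ Ben: 12:15-16:30, 16:45-17:00, 19:15-21:00.
Ximena ∩ Ines ∩ Uma ∩ Elena ∩ Ben ∩ Freya: 12:45-13:00, 13:15-16:15, 19:15-20:45.
So the common availability across everyone is 12:45-13:00, 13:15-16:15, 19:15-20:45.

12:45-13:00, 13:15-16:15, 19:15-20:45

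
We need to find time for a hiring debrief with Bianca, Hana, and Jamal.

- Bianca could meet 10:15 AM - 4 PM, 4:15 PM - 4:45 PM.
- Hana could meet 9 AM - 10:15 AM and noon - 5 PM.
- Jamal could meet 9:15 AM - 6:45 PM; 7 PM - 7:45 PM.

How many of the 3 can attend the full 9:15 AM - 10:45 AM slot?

Jamal can make the full 09:15-10:45 slot — that's 1.

1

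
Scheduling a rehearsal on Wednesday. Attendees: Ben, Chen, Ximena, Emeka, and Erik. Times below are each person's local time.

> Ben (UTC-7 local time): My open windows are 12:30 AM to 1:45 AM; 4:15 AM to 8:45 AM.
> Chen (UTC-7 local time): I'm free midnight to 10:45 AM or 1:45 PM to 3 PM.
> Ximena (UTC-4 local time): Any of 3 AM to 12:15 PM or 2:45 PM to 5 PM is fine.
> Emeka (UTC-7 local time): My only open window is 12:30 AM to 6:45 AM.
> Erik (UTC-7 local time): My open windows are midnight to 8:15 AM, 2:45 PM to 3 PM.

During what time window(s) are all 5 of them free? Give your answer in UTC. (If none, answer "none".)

07:30-08:45, 11:15-13:45

Ben in UTC: 07:30-08:45, 11:15-15:45 (add 7h to convert from UTC-7).
Chen in UTC: 07:00-17:45, 20:45-22:00 (add 7h to convert from UTC-7).
Ximena in UTC: 07:00-16:15, 18:45-21:00 (add 4h to convert from UTC-4).
Emeka in UTC: 07:30-13:45 (add 7h to convert from UTC-7).
Erik in UTC: 07:00-15:15, 21:45-22:00 (add 7h to convert from UTC-7).
Ben ∩ Chen: 07:30-08:45, 11:15-15:45.
Ben ∩ Chen ∩ Ximena: 07:30-08:45, 11:15-15:45.
Ben ∩ Chen ∩ Ximena ∩ Emeka: 07:30-08:45, 11:15-13:45.
Ben ∩ Chen ∩ Ximena ∩ Emeka ∩ Erik: 07:30-08:45, 11:15-13:45.
Those are the intersection windows.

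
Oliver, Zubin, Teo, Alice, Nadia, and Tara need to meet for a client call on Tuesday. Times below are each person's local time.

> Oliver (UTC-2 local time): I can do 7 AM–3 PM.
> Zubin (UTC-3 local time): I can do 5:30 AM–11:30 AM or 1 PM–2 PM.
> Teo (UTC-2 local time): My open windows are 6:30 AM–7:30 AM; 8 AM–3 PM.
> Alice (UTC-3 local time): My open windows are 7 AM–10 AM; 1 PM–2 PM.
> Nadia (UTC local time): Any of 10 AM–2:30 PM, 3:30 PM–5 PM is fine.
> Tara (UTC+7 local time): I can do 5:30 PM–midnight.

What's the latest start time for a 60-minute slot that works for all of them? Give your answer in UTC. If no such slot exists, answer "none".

16:00

Oliver in UTC: 09:00-17:00 (add 2h to convert from UTC-2).
Zubin in UTC: 08:30-14:30, 16:00-17:00 (add 3h to convert from UTC-3).
Teo in UTC: 08:30-09:30, 10:00-17:00 (add 2h to convert from UTC-2).
Alice in UTC: 10:00-13:00, 16:00-17:00 (add 3h to convert from UTC-3).
Nadia in UTC: 10:00-14:30, 15:30-17:00.
Tara in UTC: 10:30-17:00 (subtract 7h to convert from UTC+7).
Oliver ∩ Zubin: 09:00-14:30, 16:00-17:00.
Oliver ∩ Zubin ∩ Teo: 09:00-09:30, 10:00-14:30, 16:00-17:00.
Oliver ∩ Zubin ∩ Teo ∩ Alice: 10:00-13:00, 16:00-17:00.
Oliver ∩ Zubin ∩ Teo ∩ Alice ∩ Nadia: 10:00-13:00, 16:00-17:00.
Oliver ∩ Zubin ∩ Teo ∩ Alice ∩ Nadia ∩ Tara: 10:30-13:00, 16:00-17:00.
The last common window of at least 60 minutes is 16:00-17:00; a 60-minute meeting can start as late as 16:00 and still end by 17:00.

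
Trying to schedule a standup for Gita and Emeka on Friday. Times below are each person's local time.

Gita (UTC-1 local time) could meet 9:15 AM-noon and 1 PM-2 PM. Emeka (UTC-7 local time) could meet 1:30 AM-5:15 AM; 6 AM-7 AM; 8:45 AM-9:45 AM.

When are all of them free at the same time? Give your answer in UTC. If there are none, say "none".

10:15-12:15

Gita in UTC: 10:15-13:00, 14:00-15:00 (add 1h to convert from UTC-1).
Emeka in UTC: 08:30-12:15, 13:00-14:00, 15:45-16:45 (add 7h to convert from UTC-7).
Gita ∩ Emeka: 10:15-12:15.
Those are the intersection windows.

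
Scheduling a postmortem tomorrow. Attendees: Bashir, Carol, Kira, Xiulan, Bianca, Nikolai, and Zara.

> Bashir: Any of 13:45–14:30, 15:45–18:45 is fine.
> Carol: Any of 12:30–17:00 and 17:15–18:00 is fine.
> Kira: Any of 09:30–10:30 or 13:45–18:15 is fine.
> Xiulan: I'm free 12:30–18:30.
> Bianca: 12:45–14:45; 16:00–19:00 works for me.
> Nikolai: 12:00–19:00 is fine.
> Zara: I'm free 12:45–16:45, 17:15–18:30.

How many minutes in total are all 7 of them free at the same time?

135

Bashir ∩ Carol: 13:45-14:30, 15:45-17:00, 17:15-18:00.
Bashir ∩ Carol ∩ Kira: 13:45-14:30, 15:45-17:00, 17:15-18:00.
Bashir ∩ Carol ∩ Kira ∩ Xiulan: 13:45-14:30, 15:45-17:00, 17:15-18:00.
Bashir ∩ Carol ∩ Kira ∩ Xiulan ∩ Bianca: 13:45-14:30, 16:00-17:00, 17:15-18:00.
Bashir ∩ Carol ∩ Kira ∩ Xiulan ∩ Bianca ∩ Nikolai: 13:45-14:30, 16:00-17:00, 17:15-18:00.
Bashir ∩ Carol ∩ Kira ∩ Xiulan ∩ Bianca ∩ Nikolai ∩ Zara: 13:45-14:30, 16:00-16:45, 17:15-18:00.
So the common availability across everyone is 13:45-14:30, 16:00-16:45, 17:15-18:00.
Summing the common windows: 45 + 45 + 45 = 135 minutes.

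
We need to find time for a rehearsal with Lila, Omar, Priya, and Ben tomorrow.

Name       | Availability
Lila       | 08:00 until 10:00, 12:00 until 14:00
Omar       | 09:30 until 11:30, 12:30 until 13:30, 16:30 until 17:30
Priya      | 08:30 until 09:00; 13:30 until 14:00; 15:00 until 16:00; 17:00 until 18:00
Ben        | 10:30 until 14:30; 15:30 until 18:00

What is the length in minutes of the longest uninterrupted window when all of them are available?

0

Lila ∩ Omar: 09:30-10:00, 12:30-13:30.
Lila ∩ Omar ∩ Priya: ∅.
Lila ∩ Omar ∩ Priya ∩ Ben: ∅.
There is no time when everyone is free.
No common window exists, so the longest block is 0 minutes.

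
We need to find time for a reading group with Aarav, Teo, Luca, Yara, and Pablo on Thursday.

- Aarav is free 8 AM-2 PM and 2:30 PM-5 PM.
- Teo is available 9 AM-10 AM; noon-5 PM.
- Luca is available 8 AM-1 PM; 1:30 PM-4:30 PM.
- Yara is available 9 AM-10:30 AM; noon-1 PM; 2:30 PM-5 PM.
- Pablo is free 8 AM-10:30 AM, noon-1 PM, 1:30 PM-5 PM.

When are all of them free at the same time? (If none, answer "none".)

09:00-10:00, 12:00-13:00, 14:30-16:30

Aarav ∩ Teo: 09:00-10:00, 12:00-14:00, 14:30-17:00.
Aarav ∩ Teo ∩ Luca: 09:00-10:00, 12:00-13:00, 13:30-14:00, 14:30-16:30.
Aarav ∩ Teo ∩ Luca ∩ Yara: 09:00-10:00, 12:00-13:00, 14:30-16:30.
Aarav ∩ Teo ∩ Luca ∩ Yara ∩ Pablo: 09:00-10:00, 12:00-13:00, 14:30-16:30.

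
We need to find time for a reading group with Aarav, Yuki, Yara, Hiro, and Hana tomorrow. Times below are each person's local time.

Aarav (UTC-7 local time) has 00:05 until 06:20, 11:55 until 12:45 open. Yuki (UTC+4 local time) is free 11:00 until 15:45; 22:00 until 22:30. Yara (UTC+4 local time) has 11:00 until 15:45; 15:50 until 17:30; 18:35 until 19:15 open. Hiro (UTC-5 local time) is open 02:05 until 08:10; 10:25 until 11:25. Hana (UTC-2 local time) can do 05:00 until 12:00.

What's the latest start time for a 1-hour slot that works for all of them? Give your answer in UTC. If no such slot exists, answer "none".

Aarav in UTC: 07:05-13:20, 18:55-19:45 (add 7h to convert from UTC-7).
Yuki in UTC: 07:00-11:45, 18:00-18:30 (subtract 4h to convert from UTC+4).
Yara in UTC: 07:00-11:45, 11:50-13:30, 14:35-15:15 (subtract 4h to convert from UTC+4).
Hiro in UTC: 07:05-13:10, 15:25-16:25 (add 5h to convert from UTC-5).
Hana in UTC: 07:00-14:00 (add 2h to convert from UTC-2).
Aarav ∩ Yuki: 07:05-11:45.
Aarav ∩ Yuki ∩ Yara: 07:05-11:45.
Aarav ∩ Yuki ∩ Yara ∩ Hiro: 07:05-11:45.
Aarav ∩ Yuki ∩ Yara ∩ Hiro ∩ Hana: 07:05-11:45.
Those are the intersection windows.
The last common window of at least 60 minutes is 07:05-11:45; a 60-minute meeting can start as late as 10:45 and still end by 11:45.

10:45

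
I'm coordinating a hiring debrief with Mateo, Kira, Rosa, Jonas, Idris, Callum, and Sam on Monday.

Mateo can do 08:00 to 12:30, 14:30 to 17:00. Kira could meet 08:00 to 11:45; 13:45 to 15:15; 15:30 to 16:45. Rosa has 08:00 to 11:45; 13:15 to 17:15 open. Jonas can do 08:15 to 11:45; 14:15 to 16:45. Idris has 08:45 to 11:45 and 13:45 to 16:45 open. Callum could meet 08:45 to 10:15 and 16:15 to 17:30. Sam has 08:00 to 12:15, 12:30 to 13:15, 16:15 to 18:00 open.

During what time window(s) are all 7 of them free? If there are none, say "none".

Mateo ∩ Kira: 08:00-11:45, 14:30-15:15, 15:30-16:45.
Mateo ∩ Kira ∩ Rosa: 08:00-11:45, 14:30-15:15, 15:30-16:45.
Mateo ∩ Kira ∩ Rosa ∩ Jonas: 08:15-11:45, 14:30-15:15, 15:30-16:45.
Mateo ∩ Kira ∩ Rosa ∩ Jonas ∩ Idris: 08:45-11:45, 14:30-15:15, 15:30-16:45.
Mateo ∩ Kira ∩ Rosa ∩ Jonas ∩ Idris ∩ Callum: 08:45-10:15, 16:15-16:45.
Mateo ∩ Kira ∩ Rosa ∩ Jonas ∩ Idris ∩ Callum ∩ Sam: 08:45-10:15, 16:15-16:45.
Those are the intersection windows.

08:45-10:15, 16:15-16:45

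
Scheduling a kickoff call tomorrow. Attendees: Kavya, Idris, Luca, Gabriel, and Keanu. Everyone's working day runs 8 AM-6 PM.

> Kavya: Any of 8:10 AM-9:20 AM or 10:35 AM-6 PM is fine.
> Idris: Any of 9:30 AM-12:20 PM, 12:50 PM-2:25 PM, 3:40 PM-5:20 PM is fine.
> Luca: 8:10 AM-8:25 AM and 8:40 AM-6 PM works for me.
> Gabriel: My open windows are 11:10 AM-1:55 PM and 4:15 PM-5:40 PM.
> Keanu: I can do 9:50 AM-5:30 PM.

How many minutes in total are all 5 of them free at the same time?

Kavya ∩ Idris: 10:35-12:20, 12:50-14:25, 15:40-17:20.
Kavya ∩ Idris ∩ Luca: 10:35-12:20, 12:50-14:25, 15:40-17:20.
Kavya ∩ Idris ∩ Luca ∩ Gabriel: 11:10-12:20, 12:50-13:55, 16:15-17:20.
Kavya ∩ Idris ∩ Luca ∩ Gabriel ∩ Keanu: 11:10-12:20, 12:50-13:55, 16:15-17:20.
Summing the common windows: 70 + 65 + 65 = 200 minutes.

200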